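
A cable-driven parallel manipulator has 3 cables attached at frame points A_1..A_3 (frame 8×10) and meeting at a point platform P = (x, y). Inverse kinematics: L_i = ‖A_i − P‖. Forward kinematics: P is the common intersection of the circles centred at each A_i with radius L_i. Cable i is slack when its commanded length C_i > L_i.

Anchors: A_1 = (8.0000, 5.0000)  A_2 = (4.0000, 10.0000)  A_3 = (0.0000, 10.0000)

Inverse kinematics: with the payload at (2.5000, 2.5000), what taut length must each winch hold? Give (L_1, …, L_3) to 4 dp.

cable 1: Δx=5.5000, Δy=2.5000; L_1 = √(Δx²+Δy²) = 6.0415
cable 2: Δx=1.5000, Δy=7.5000; L_2 = √(Δx²+Δy²) = 7.6485
cable 3: Δx=-2.5000, Δy=7.5000; L_3 = √(Δx²+Δy²) = 7.9057

(6.0415, 7.6485, 7.9057)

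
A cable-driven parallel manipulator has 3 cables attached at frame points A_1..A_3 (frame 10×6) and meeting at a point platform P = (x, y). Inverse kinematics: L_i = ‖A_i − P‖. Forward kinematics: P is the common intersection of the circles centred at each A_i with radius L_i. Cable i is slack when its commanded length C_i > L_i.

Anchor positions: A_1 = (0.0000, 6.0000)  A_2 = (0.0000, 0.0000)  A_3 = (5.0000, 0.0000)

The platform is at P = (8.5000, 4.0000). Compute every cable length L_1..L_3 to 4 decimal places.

cable 1: Δx=-8.5000, Δy=2.0000; L_1 = √(Δx²+Δy²) = 8.7321
cable 2: Δx=-8.5000, Δy=-4.0000; L_2 = √(Δx²+Δy²) = 9.3941
cable 3: Δx=-3.5000, Δy=-4.0000; L_3 = √(Δx²+Δy²) = 5.3151

(8.7321, 9.3941, 5.3151)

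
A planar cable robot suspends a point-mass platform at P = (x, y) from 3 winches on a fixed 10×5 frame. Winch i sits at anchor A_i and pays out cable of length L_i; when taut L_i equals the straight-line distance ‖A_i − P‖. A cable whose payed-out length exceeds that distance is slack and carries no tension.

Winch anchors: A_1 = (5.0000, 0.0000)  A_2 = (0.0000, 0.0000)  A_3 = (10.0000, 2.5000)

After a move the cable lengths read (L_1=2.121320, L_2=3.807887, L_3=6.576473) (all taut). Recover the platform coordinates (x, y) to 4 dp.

expand ‖A_i−P‖²=L_i² and subtract eq 1 (k_i ≔ ‖A_i‖²−L_i²)
k_1 = 25.0000+0.0000−4.5000 = 20.5000
eq1−eq2 → [10.0000  0.0000]·P = 35.0000
eq1−eq3 → [-10.0000  -5.0000]·P = -42.5000
2×2 solve → P = (3.5000, 1.5000)

(3.5000, 1.5000)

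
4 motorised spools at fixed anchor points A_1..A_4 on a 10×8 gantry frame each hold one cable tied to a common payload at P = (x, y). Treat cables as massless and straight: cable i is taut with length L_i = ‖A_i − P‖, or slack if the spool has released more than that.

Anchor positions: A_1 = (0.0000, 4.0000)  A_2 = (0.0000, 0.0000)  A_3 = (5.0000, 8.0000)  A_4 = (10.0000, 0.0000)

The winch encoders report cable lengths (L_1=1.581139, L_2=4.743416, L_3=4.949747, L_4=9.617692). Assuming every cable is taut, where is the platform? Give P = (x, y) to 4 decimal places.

(1.5000, 4.5000)

each cable: (A_i−P)·(A_i−P) = L_i²; let k_i = ‖A_i‖²−L_i²
k_1 = 0.0000+16.0000−2.5000 = 13.5000
row 1: 0.0000x + 8.0000y = 36.0000  (k_2=-22.5000)
row 2: -10.0000x − 8.0000y = -51.0000  (k_3=64.5000)
row 3: -20.0000x + 8.0000y = 6.0000  (k_4=7.5000)
Cramer on rows 1–2 → x = 1.5000, y = 4.5000
check cable 4: ‖A_4−P‖² = 92.5000 ≈ L_4² = 92.5000 ✓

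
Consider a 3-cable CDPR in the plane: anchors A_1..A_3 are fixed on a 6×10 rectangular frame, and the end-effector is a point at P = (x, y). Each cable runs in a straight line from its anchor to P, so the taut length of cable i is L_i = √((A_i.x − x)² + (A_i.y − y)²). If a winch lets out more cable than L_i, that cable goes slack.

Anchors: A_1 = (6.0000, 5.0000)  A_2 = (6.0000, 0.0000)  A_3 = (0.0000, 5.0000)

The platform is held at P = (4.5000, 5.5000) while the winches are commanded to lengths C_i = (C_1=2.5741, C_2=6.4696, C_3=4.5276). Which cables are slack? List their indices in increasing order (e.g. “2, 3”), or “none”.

1, 2

i=1: geometric 1.5811 vs commanded 2.5741 ⇒ slack
i=2: geometric 5.7009 vs commanded 6.4696 ⇒ slack
i=3: geometric 4.5277 vs commanded 4.5276 ⇒ taut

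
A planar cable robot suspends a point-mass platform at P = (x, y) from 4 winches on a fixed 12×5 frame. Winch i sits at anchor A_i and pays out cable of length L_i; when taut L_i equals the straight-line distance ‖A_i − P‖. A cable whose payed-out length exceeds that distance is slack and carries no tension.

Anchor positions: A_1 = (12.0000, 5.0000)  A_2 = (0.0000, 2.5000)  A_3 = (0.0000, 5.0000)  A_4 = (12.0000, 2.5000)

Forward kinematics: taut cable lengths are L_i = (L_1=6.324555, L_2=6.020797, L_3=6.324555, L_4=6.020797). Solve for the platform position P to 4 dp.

each cable: (A_i−P)·(A_i−P) = L_i²; let q_i = ‖A_i‖²−L_i²
q_1 = 144.0000+25.0000−40.0000 = 129.0000
row 1: 24.0000x + 5.0000y = 159.0000  (q_2=-30.0000)
row 2: 24.0000x + 0.0000y = 144.0000  (q_3=-15.0000)
row 3: 0.0000x + 5.0000y = 15.0000  (q_4=114.0000)
Cramer on rows 1–2 → x = 6.0000, y = 3.0000
check cable 4: ‖A_4−P‖² = 36.2500 ≈ L_4² = 36.2500 ✓

(6.0000, 3.0000)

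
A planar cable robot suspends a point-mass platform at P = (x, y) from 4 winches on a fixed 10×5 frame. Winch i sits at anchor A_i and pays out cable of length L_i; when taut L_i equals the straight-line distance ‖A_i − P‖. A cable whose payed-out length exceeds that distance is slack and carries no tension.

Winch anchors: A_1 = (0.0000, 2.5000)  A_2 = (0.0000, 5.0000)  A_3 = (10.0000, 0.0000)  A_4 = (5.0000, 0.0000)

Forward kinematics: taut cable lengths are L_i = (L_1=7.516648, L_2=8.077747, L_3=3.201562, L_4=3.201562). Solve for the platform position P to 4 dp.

circle eqns → linear via eq_j − eq_1; set q_j = A_j·A_j − L_j²
q_1 = 0.0000+6.2500−56.5000 = -50.2500
0.0000·x − 5.0000·y = q_1−q_2 = -10.0000
-20.0000·x + 5.0000·y = q_1−q_3 = -140.0000
-10.0000·x + 5.0000·y = q_1−q_4 = -65.0000
solve first two rows → x=7.5000, y=2.0000
check cable 4: ‖A_4−P‖² = 10.2500 ≈ L_4² = 10.2500 ✓

(7.5000, 2.0000)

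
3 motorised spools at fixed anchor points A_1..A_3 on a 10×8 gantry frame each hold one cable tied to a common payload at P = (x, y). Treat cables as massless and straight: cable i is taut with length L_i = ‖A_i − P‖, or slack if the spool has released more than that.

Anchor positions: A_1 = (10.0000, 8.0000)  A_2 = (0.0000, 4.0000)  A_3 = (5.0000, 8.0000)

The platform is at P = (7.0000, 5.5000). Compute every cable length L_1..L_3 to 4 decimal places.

(3.9051, 7.1589, 3.2016)

L_1: Δ = A_1−P = (3.0000, 2.5000) → ‖Δ‖ = √15.2500 = 3.9051
L_2: Δ = A_2−P = (-7.0000, -1.5000) → ‖Δ‖ = √51.2500 = 7.1589
L_3: Δ = A_3−P = (-2.0000, 2.5000) → ‖Δ‖ = √10.2500 = 3.2016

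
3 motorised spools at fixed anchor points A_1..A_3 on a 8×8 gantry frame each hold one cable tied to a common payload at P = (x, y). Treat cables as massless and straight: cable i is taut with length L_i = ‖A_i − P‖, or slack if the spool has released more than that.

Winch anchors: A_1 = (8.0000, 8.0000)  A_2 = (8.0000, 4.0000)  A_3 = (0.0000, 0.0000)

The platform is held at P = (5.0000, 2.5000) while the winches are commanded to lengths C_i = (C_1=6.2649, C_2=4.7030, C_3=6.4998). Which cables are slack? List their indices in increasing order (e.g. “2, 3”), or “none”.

cable 1: L_1 = ‖A_1−P‖ = 6.2650;  C_1 = 6.2649 → taut
cable 2: L_2 = ‖A_2−P‖ = 3.3541;  C_2 = 4.7030 → slack
cable 3: L_3 = ‖A_3−P‖ = 5.5902;  C_3 = 6.4998 → slack

2, 3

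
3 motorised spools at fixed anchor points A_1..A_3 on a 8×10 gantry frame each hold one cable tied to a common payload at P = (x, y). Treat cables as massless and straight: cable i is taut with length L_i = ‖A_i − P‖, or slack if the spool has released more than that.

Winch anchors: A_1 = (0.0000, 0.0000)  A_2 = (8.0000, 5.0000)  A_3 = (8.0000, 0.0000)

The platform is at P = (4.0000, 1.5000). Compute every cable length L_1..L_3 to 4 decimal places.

(4.2720, 5.3151, 4.2720)

cable 1: Δx=-4.0000, Δy=-1.5000; L_1 = √(Δx²+Δy²) = 4.2720
cable 2: Δx=4.0000, Δy=3.5000; L_2 = √(Δx²+Δy²) = 5.3151
cable 3: Δx=4.0000, Δy=-1.5000; L_3 = √(Δx²+Δy²) = 4.2720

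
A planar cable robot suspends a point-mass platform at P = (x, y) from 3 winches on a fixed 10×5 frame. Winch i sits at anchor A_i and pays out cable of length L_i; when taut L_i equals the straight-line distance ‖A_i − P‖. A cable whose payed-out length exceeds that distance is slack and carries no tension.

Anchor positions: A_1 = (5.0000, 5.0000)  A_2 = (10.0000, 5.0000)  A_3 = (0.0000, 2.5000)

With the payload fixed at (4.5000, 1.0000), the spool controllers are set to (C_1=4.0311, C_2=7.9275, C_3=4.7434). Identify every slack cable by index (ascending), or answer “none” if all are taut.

2

cable 1: √((0.5000)²+(4.0000)²)=4.0311, C_1=4.0311: taut
cable 2: √((5.5000)²+(4.0000)²)=6.8007, C_2=7.9275: slack
cable 3: √((-4.5000)²+(1.5000)²)=4.7434, C_3=4.7434: taut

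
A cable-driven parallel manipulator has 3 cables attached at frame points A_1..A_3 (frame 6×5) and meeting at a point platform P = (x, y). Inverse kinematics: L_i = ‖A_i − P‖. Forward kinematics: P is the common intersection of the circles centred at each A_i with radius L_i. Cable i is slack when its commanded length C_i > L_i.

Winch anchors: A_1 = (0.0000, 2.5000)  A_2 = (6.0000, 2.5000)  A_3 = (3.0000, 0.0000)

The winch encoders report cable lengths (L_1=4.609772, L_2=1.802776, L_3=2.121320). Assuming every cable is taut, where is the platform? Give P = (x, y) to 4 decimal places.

(4.5000, 1.5000)

expand ‖A_i−P‖²=L_i² and subtract eq 1 (k_i ≔ ‖A_i‖²−L_i²)
k_1 = 0.0000+6.2500−21.2500 = -15.0000
eq1−eq2 → [-12.0000  0.0000]·P = -54.0000
eq1−eq3 → [-6.0000  5.0000]·P = -19.5000
2×2 solve → P = (4.5000, 1.5000)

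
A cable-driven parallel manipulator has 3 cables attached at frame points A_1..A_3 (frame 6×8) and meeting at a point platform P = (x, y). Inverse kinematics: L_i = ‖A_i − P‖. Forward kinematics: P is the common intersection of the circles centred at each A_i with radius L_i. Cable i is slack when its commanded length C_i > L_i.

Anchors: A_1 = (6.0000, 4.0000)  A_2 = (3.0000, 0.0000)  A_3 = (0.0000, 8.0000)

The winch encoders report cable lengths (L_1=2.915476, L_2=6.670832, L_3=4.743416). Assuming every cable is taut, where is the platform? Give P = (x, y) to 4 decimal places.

(4.5000, 6.5000)

each cable: (A_i−P)·(A_i−P) = L_i²; let k_i = ‖A_i‖²−L_i²
k_1 = 36.0000+16.0000−8.5000 = 43.5000
row 1: 6.0000x + 8.0000y = 79.0000  (k_2=-35.5000)
row 2: 12.0000x − 8.0000y = 2.0000  (k_3=41.5000)
Cramer on rows 1–2 → x = 4.5000, y = 6.5000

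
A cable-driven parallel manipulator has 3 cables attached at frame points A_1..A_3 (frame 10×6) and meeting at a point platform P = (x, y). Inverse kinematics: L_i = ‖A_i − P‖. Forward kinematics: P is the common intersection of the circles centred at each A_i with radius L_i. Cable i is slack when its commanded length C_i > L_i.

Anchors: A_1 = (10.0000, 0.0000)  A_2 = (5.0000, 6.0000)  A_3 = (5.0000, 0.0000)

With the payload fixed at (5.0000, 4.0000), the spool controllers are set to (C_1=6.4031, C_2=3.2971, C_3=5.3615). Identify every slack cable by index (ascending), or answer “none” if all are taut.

2, 3

cable 1: L_1 = ‖A_1−P‖ = 6.4031;  C_1 = 6.4031 → taut
cable 2: L_2 = ‖A_2−P‖ = 2.0000;  C_2 = 3.2971 → slack
cable 3: L_3 = ‖A_3−P‖ = 4.0000;  C_3 = 5.3615 → slack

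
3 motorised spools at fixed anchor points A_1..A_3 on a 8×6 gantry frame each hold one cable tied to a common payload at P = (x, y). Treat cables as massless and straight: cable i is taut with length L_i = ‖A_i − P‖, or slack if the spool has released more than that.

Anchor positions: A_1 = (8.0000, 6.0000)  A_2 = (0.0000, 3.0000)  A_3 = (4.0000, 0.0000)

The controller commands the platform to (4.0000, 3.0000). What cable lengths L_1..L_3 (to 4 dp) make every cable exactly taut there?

cable 1: Δx=4.0000, Δy=3.0000; L_1 = √(Δx²+Δy²) = 5.0000
cable 2: Δx=-4.0000, Δy=0.0000; L_2 = √(Δx²+Δy²) = 4.0000
cable 3: Δx=0.0000, Δy=-3.0000; L_3 = √(Δx²+Δy²) = 3.0000

(5.0000, 4.0000, 3.0000)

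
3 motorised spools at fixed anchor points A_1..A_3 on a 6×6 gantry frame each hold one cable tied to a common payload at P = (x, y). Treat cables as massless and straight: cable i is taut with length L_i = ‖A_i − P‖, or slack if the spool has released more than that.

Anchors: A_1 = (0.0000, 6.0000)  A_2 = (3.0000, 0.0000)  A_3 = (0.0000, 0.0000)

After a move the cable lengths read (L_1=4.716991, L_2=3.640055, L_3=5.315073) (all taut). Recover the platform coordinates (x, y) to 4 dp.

(4.0000, 3.5000)

circle eqns → linear via eq_j − eq_1; set c_j = A_j·A_j − L_j²
c_1 = 0.0000+36.0000−22.2500 = 13.7500
-6.0000·x + 12.0000·y = c_1−c_2 = 18.0000
0.0000·x + 12.0000·y = c_1−c_3 = 42.0000
solve first two rows → x=4.0000, y=3.5000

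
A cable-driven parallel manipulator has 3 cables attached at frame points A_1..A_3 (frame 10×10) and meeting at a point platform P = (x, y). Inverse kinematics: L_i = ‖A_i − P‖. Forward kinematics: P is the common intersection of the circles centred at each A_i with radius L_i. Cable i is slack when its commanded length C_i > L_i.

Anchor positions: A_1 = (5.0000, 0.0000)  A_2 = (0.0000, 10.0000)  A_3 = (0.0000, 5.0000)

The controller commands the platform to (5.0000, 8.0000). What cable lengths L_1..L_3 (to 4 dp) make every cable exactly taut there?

L_1 = √((5.0000−5.0000)² + (0.0000−8.0000)²) = 8.0000
L_2 = √((0.0000−5.0000)² + (10.0000−8.0000)²) = 5.3852
L_3 = √((0.0000−5.0000)² + (5.0000−8.0000)²) = 5.8310

(8.0000, 5.3852, 5.8310)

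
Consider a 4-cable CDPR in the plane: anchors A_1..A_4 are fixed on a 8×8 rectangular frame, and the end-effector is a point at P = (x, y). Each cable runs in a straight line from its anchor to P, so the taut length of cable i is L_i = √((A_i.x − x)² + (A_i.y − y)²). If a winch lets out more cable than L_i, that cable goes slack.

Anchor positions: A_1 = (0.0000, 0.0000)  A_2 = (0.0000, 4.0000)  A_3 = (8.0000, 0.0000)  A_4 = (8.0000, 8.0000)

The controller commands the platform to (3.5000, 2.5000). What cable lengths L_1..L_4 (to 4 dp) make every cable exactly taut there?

cable 1: Δx=-3.5000, Δy=-2.5000; L_1 = √(Δx²+Δy²) = 4.3012
cable 2: Δx=-3.5000, Δy=1.5000; L_2 = √(Δx²+Δy²) = 3.8079
cable 3: Δx=4.5000, Δy=-2.5000; L_3 = √(Δx²+Δy²) = 5.1478
cable 4: Δx=4.5000, Δy=5.5000; L_4 = √(Δx²+Δy²) = 7.1063

(4.3012, 3.8079, 5.1478, 7.1063)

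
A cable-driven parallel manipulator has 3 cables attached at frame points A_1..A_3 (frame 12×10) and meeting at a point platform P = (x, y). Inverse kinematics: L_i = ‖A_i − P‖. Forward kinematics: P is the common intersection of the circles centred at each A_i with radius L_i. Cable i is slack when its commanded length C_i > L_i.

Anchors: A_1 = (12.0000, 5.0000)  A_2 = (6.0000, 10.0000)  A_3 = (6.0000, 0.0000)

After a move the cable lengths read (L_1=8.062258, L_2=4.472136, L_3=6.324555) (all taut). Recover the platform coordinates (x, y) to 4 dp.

expand ‖A_i−P‖²=L_i² and subtract eq 1 (k_i ≔ ‖A_i‖²−L_i²)
k_1 = 144.0000+25.0000−65.0000 = 104.0000
eq1−eq2 → [12.0000  -10.0000]·P = -12.0000
eq1−eq3 → [12.0000  10.0000]·P = 108.0000
2×2 solve → P = (4.0000, 6.0000)

(4.0000, 6.0000)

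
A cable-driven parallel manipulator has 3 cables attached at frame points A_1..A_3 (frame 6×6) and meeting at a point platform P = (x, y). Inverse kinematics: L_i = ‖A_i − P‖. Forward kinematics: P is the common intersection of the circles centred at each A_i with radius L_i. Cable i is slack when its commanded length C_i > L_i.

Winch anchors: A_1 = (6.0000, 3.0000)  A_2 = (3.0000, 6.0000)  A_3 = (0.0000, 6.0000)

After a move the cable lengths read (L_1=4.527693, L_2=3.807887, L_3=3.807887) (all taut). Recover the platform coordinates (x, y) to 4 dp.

(1.5000, 2.5000)

each cable: (A_i−P)·(A_i−P) = L_i²; let q_i = ‖A_i‖²−L_i²
q_1 = 36.0000+9.0000−20.5000 = 24.5000
row 1: 6.0000x − 6.0000y = -6.0000  (q_2=30.5000)
row 2: 12.0000x − 6.0000y = 3.0000  (q_3=21.5000)
Cramer on rows 1–2 → x = 1.5000, y = 2.5000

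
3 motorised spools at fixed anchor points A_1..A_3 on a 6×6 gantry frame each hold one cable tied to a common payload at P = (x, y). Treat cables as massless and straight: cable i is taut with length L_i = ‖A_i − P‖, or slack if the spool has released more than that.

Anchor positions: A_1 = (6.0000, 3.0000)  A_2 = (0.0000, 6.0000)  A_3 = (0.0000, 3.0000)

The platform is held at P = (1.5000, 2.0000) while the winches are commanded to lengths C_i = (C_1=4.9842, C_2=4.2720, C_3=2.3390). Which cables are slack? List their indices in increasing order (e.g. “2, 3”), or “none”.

cable 1: L_1 = ‖A_1−P‖ = 4.6098;  C_1 = 4.9842 → slack
cable 2: L_2 = ‖A_2−P‖ = 4.2720;  C_2 = 4.2720 → taut
cable 3: L_3 = ‖A_3−P‖ = 1.8028;  C_3 = 2.3390 → slack

1, 3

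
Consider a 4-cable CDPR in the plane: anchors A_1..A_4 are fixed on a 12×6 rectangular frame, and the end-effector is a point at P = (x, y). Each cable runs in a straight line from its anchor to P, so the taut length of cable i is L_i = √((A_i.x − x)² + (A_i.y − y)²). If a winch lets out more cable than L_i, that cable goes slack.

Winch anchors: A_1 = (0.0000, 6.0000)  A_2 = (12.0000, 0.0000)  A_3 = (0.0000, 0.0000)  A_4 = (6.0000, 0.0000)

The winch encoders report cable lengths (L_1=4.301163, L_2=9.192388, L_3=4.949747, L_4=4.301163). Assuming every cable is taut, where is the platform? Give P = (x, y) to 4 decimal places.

circle eqns → linear via eq_j − eq_1; set c_j = A_j·A_j − L_j²
c_1 = 0.0000+36.0000−18.5000 = 17.5000
-24.0000·x + 12.0000·y = c_1−c_2 = -42.0000
0.0000·x + 12.0000·y = c_1−c_3 = 42.0000
-12.0000·x + 12.0000·y = c_1−c_4 = 0.0000
solve first two rows → x=3.5000, y=3.5000
check cable 4: ‖A_4−P‖² = 18.5000 ≈ L_4² = 18.5000 ✓

(3.5000, 3.5000)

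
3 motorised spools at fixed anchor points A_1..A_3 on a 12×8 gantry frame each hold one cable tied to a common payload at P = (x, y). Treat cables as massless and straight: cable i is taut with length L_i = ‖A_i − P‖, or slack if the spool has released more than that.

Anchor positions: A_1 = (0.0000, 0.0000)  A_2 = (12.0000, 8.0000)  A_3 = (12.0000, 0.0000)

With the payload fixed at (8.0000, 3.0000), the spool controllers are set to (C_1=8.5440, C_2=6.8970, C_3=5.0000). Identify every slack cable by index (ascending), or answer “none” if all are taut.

i=1: geometric 8.5440 vs commanded 8.5440 ⇒ taut
i=2: geometric 6.4031 vs commanded 6.8970 ⇒ slack
i=3: geometric 5.0000 vs commanded 5.0000 ⇒ taut

2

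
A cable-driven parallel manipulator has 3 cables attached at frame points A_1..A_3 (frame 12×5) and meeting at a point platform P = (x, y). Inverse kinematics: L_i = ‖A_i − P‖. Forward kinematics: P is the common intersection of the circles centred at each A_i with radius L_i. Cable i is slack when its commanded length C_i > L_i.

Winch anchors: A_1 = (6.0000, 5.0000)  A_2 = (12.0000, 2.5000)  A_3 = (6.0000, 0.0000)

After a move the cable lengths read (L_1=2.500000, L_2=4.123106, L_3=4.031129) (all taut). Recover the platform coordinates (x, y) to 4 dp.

each cable: (A_i−P)·(A_i−P) = L_i²; let q_i = ‖A_i‖²−L_i²
q_1 = 36.0000+25.0000−6.2500 = 54.7500
row 1: -12.0000x + 5.0000y = -78.5000  (q_2=133.2500)
row 2: 0.0000x + 10.0000y = 35.0000  (q_3=19.7500)
Cramer on rows 1–2 → x = 8.0000, y = 3.5000

(8.0000, 3.5000)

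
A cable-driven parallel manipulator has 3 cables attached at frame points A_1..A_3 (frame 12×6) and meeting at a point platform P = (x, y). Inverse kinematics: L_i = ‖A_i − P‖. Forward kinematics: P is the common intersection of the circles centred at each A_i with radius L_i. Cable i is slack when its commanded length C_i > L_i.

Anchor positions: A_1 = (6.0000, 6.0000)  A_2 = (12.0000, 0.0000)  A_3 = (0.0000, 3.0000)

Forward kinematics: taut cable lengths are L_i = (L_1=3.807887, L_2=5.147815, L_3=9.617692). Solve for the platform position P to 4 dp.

(9.5000, 4.5000)

circle eqns → linear via eq_j − eq_1; set k_j = A_j·A_j − L_j²
k_1 = 36.0000+36.0000−14.5000 = 57.5000
-12.0000·x + 12.0000·y = k_1−k_2 = -60.0000
12.0000·x + 6.0000·y = k_1−k_3 = 141.0000
solve first two rows → x=9.5000, y=4.5000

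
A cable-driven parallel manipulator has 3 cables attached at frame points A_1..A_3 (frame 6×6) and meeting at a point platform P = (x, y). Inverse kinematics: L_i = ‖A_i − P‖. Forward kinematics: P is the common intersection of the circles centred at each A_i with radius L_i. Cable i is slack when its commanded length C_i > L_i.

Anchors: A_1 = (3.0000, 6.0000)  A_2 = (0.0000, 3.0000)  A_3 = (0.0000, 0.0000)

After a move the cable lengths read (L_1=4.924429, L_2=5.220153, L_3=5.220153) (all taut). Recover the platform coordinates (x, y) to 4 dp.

(5.0000, 1.5000)

expand ‖A_i−P‖²=L_i² and subtract eq 1 (q_i ≔ ‖A_i‖²−L_i²)
q_1 = 9.0000+36.0000−24.2500 = 20.7500
eq1−eq2 → [6.0000  6.0000]·P = 39.0000
eq1−eq3 → [6.0000  12.0000]·P = 48.0000
2×2 solve → P = (5.0000, 1.5000)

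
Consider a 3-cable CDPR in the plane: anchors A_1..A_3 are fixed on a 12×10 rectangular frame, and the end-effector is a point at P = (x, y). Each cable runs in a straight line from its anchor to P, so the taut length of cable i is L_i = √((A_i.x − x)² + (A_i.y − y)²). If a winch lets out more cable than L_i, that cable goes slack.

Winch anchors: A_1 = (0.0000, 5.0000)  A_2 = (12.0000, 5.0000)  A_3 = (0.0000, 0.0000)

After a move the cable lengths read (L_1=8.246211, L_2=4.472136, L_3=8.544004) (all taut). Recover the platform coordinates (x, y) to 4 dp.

circle eqns → linear via eq_j − eq_1; set k_j = A_j·A_j − L_j²
k_1 = 0.0000+25.0000−68.0000 = -43.0000
-24.0000·x + 0.0000·y = k_1−k_2 = -192.0000
0.0000·x + 10.0000·y = k_1−k_3 = 30.0000
solve first two rows → x=8.0000, y=3.0000

(8.0000, 3.0000)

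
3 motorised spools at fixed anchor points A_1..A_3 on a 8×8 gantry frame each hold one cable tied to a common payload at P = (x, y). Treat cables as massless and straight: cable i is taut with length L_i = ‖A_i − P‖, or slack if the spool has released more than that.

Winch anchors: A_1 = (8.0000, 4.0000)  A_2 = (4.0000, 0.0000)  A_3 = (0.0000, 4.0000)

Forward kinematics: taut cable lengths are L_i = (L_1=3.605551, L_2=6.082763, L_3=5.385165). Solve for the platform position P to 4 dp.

(5.0000, 6.0000)

each cable: (A_i−P)·(A_i−P) = L_i²; let k_i = ‖A_i‖²−L_i²
k_1 = 64.0000+16.0000−13.0000 = 67.0000
row 1: 8.0000x + 8.0000y = 88.0000  (k_2=-21.0000)
row 2: 16.0000x + 0.0000y = 80.0000  (k_3=-13.0000)
Cramer on rows 1–2 → x = 5.0000, y = 6.0000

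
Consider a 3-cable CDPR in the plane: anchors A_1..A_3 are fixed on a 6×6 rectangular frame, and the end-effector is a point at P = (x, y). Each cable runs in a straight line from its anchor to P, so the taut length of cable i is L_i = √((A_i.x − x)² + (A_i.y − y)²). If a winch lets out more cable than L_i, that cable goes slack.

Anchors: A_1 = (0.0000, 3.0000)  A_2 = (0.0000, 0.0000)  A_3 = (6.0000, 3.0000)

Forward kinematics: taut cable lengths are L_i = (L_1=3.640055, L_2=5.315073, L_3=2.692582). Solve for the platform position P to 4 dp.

(3.5000, 4.0000)

circle eqns → linear via eq_j − eq_1; set k_j = A_j·A_j − L_j²
k_1 = 0.0000+9.0000−13.2500 = -4.2500
0.0000·x + 6.0000·y = k_1−k_2 = 24.0000
-12.0000·x + 0.0000·y = k_1−k_3 = -42.0000
solve first two rows → x=3.5000, y=4.0000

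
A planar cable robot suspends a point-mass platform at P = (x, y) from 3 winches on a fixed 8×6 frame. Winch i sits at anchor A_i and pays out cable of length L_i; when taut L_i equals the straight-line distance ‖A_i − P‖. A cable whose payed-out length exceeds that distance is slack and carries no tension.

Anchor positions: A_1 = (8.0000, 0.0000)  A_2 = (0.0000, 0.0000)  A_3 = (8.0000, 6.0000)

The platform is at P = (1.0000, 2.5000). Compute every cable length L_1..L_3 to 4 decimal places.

(7.4330, 2.6926, 7.8262)

L_1 = √((8.0000−1.0000)² + (0.0000−2.5000)²) = 7.4330
L_2 = √((0.0000−1.0000)² + (0.0000−2.5000)²) = 2.6926
L_3 = √((8.0000−1.0000)² + (6.0000−2.5000)²) = 7.8262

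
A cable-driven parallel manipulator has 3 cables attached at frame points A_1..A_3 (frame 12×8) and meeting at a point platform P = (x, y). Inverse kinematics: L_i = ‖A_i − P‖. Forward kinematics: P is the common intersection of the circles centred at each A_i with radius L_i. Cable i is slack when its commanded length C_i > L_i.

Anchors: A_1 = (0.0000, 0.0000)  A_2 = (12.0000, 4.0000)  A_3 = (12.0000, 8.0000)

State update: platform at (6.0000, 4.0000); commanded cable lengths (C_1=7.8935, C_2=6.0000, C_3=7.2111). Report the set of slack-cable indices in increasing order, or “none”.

1

cable 1: √((-6.0000)²+(-4.0000)²)=7.2111, C_1=7.8935: slack
cable 2: √((6.0000)²+(0.0000)²)=6.0000, C_2=6.0000: taut
cable 3: √((6.0000)²+(4.0000)²)=7.2111, C_3=7.2111: taut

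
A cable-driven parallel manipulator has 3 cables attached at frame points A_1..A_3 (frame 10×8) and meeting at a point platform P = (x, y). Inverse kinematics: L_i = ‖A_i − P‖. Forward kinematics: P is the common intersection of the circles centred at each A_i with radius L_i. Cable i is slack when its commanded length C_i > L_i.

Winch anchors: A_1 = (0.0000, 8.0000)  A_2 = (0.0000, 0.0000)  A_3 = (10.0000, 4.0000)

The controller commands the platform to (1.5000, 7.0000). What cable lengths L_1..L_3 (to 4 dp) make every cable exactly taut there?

(1.8028, 7.1589, 9.0139)

L_1 = √((0.0000−1.5000)² + (8.0000−7.0000)²) = 1.8028
L_2 = √((0.0000−1.5000)² + (0.0000−7.0000)²) = 7.1589
L_3 = √((10.0000−1.5000)² + (4.0000−7.0000)²) = 9.0139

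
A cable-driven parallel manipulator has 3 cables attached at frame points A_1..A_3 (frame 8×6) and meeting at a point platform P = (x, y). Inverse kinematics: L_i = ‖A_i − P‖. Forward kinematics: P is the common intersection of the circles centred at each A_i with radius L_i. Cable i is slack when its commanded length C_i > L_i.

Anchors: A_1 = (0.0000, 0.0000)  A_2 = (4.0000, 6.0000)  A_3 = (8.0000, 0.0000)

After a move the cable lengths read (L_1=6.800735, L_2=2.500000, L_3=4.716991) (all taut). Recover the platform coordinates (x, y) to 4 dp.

circle eqns → linear via eq_j − eq_1; set c_j = A_j·A_j − L_j²
c_1 = 0.0000+0.0000−46.2500 = -46.2500
-8.0000·x − 12.0000·y = c_1−c_2 = -92.0000
-16.0000·x + 0.0000·y = c_1−c_3 = -88.0000
solve first two rows → x=5.5000, y=4.0000

(5.5000, 4.0000)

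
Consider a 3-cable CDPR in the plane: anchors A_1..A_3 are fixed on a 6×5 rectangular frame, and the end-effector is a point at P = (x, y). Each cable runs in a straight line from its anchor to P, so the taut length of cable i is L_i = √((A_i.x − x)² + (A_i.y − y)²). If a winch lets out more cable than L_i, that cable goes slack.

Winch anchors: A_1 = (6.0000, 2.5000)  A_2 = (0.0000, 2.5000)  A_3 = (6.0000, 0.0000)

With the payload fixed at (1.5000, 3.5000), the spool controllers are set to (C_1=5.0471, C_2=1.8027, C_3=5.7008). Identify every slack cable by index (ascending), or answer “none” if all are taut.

i=1: geometric 4.6098 vs commanded 5.0471 ⇒ slack
i=2: geometric 1.8028 vs commanded 1.8027 ⇒ taut
i=3: geometric 5.7009 vs commanded 5.7008 ⇒ taut

1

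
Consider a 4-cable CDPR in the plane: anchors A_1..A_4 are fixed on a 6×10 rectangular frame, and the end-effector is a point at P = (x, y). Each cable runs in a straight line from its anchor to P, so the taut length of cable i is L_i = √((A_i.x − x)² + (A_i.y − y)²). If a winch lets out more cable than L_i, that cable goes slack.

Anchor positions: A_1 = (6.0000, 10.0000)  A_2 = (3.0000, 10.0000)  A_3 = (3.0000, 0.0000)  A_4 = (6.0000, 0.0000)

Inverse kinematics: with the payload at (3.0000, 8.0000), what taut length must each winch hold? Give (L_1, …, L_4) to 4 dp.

(3.6056, 2.0000, 8.0000, 8.5440)

L_1: Δ = A_1−P = (3.0000, 2.0000) → ‖Δ‖ = √13.0000 = 3.6056
L_2: Δ = A_2−P = (0.0000, 2.0000) → ‖Δ‖ = √4.0000 = 2.0000
L_3: Δ = A_3−P = (0.0000, -8.0000) → ‖Δ‖ = √64.0000 = 8.0000
L_4: Δ = A_4−P = (3.0000, -8.0000) → ‖Δ‖ = √73.0000 = 8.5440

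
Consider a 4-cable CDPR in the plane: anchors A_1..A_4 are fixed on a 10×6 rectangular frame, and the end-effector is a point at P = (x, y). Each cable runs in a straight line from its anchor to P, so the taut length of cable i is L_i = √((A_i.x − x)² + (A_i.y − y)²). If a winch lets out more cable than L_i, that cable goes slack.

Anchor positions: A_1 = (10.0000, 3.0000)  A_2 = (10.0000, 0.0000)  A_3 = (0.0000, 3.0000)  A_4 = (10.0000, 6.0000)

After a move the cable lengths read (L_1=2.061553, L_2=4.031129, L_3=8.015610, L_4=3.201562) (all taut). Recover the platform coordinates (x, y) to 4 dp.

expand ‖A_i−P‖²=L_i² and subtract eq 1 (q_i ≔ ‖A_i‖²−L_i²)
q_1 = 100.0000+9.0000−4.2500 = 104.7500
eq1−eq2 → [0.0000  6.0000]·P = 21.0000
eq1−eq3 → [20.0000  0.0000]·P = 160.0000
eq1−eq4 → [0.0000  -6.0000]·P = -21.0000
2×2 solve → P = (8.0000, 3.5000)
check cable 4: ‖A_4−P‖² = 10.2500 ≈ L_4² = 10.2500 ✓

(8.0000, 3.5000)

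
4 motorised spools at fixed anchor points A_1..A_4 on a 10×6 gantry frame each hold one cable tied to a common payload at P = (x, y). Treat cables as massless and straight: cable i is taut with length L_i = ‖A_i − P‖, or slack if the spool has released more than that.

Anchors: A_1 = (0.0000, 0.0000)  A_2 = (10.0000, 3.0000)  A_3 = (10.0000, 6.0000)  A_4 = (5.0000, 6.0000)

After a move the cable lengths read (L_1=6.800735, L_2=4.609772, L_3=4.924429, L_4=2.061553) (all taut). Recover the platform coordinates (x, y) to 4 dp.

(5.5000, 4.0000)

each cable: (A_i−P)·(A_i−P) = L_i²; let c_i = ‖A_i‖²−L_i²
c_1 = 0.0000+0.0000−46.2500 = -46.2500
row 1: -20.0000x − 6.0000y = -134.0000  (c_2=87.7500)
row 2: -20.0000x − 12.0000y = -158.0000  (c_3=111.7500)
row 3: -10.0000x − 12.0000y = -103.0000  (c_4=56.7500)
Cramer on rows 1–2 → x = 5.5000, y = 4.0000
check cable 4: ‖A_4−P‖² = 4.2500 ≈ L_4² = 4.2500 ✓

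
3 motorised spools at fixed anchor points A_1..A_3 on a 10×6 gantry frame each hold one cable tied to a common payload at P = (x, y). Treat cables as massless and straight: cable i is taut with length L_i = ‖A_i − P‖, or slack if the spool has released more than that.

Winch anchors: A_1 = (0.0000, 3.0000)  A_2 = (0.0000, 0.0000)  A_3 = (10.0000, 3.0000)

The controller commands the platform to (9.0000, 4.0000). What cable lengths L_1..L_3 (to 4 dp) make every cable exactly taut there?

(9.0554, 9.8489, 1.4142)

L_1 = √((0.0000−9.0000)² + (3.0000−4.0000)²) = 9.0554
L_2 = √((0.0000−9.0000)² + (0.0000−4.0000)²) = 9.8489
L_3 = √((10.0000−9.0000)² + (3.0000−4.0000)²) = 1.4142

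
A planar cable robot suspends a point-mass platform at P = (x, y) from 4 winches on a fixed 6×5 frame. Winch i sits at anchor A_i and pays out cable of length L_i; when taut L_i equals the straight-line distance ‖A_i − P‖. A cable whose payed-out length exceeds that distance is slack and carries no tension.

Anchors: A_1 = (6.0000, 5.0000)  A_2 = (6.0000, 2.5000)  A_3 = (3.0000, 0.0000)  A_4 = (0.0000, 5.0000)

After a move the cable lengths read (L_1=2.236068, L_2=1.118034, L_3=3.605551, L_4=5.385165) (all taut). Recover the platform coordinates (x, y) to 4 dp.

(5.0000, 3.0000)

expand ‖A_i−P‖²=L_i² and subtract eq 1 (c_i ≔ ‖A_i‖²−L_i²)
c_1 = 36.0000+25.0000−5.0000 = 56.0000
eq1−eq2 → [0.0000  5.0000]·P = 15.0000
eq1−eq3 → [6.0000  10.0000]·P = 60.0000
eq1−eq4 → [12.0000  0.0000]·P = 60.0000
2×2 solve → P = (5.0000, 3.0000)
check cable 4: ‖A_4−P‖² = 29.0000 ≈ L_4² = 29.0000 ✓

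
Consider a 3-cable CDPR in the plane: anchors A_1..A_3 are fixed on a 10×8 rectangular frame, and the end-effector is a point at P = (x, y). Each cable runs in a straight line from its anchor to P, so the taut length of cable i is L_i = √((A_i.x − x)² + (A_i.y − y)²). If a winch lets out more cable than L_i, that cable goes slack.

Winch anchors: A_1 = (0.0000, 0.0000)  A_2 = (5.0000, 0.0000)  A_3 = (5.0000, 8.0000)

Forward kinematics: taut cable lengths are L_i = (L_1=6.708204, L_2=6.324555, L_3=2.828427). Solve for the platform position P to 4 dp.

circle eqns → linear via eq_j − eq_1; set c_j = A_j·A_j − L_j²
c_1 = 0.0000+0.0000−45.0000 = -45.0000
-10.0000·x + 0.0000·y = c_1−c_2 = -30.0000
-10.0000·x − 16.0000·y = c_1−c_3 = -126.0000
solve first two rows → x=3.0000, y=6.0000

(3.0000, 6.0000)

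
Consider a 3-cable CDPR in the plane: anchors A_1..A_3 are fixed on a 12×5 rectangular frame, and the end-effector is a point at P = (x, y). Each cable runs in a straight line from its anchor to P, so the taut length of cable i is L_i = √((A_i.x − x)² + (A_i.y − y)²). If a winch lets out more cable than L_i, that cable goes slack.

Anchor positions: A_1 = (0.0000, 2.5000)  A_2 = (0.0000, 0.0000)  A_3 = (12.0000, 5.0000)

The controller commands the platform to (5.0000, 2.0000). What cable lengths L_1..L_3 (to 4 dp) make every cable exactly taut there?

(5.0249, 5.3852, 7.6158)

L_1 = √((0.0000−5.0000)² + (2.5000−2.0000)²) = 5.0249
L_2 = √((0.0000−5.0000)² + (0.0000−2.0000)²) = 5.3852
L_3 = √((12.0000−5.0000)² + (5.0000−2.0000)²) = 7.6158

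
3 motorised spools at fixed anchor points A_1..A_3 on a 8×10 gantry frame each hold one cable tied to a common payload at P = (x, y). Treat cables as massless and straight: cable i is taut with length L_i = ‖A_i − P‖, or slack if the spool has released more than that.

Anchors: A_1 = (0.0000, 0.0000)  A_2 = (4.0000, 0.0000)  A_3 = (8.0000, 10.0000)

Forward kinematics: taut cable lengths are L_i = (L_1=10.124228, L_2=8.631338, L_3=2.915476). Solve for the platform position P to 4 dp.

expand ‖A_i−P‖²=L_i² and subtract eq 1 (k_i ≔ ‖A_i‖²−L_i²)
k_1 = 0.0000+0.0000−102.5000 = -102.5000
eq1−eq2 → [-8.0000  0.0000]·P = -44.0000
eq1−eq3 → [-16.0000  -20.0000]·P = -258.0000
2×2 solve → P = (5.5000, 8.5000)

(5.5000, 8.5000)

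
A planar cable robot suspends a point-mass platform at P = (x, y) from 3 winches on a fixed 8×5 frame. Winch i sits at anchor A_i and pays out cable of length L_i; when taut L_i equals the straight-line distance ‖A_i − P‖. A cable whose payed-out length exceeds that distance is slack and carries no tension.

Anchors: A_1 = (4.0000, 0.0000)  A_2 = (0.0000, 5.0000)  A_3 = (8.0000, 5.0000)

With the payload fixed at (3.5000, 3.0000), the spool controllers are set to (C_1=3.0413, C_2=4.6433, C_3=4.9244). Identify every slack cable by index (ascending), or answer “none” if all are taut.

2

i=1: geometric 3.0414 vs commanded 3.0413 ⇒ taut
i=2: geometric 4.0311 vs commanded 4.6433 ⇒ slack
i=3: geometric 4.9244 vs commanded 4.9244 ⇒ taut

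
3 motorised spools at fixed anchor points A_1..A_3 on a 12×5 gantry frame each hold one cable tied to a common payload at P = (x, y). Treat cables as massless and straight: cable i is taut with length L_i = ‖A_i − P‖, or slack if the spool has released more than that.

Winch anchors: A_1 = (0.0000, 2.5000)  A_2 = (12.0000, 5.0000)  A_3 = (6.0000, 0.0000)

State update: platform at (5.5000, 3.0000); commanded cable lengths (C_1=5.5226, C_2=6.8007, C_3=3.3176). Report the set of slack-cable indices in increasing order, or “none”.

cable 1: L_1 = ‖A_1−P‖ = 5.5227;  C_1 = 5.5226 → taut
cable 2: L_2 = ‖A_2−P‖ = 6.8007;  C_2 = 6.8007 → taut
cable 3: L_3 = ‖A_3−P‖ = 3.0414;  C_3 = 3.3176 → slack

3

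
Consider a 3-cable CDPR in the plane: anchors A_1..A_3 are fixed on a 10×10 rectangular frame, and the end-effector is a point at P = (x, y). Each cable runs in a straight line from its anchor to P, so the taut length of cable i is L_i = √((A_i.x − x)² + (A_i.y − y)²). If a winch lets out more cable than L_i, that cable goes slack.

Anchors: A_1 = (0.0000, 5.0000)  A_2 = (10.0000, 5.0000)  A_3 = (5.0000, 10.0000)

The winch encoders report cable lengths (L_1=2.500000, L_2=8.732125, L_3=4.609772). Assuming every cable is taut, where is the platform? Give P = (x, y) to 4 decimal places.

(1.5000, 7.0000)

circle eqns → linear via eq_j − eq_1; set q_j = A_j·A_j − L_j²
q_1 = 0.0000+25.0000−6.2500 = 18.7500
-20.0000·x + 0.0000·y = q_1−q_2 = -30.0000
-10.0000·x − 10.0000·y = q_1−q_3 = -85.0000
solve first two rows → x=1.5000, y=7.0000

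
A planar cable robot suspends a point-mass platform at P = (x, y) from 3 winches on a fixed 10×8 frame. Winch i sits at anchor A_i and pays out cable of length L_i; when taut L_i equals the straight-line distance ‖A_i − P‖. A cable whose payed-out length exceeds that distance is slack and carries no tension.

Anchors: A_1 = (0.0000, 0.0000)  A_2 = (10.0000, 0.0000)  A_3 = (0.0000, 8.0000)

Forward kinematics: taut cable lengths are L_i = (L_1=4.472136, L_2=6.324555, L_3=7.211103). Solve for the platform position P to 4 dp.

(4.0000, 2.0000)

expand ‖A_i−P‖²=L_i² and subtract eq 1 (q_i ≔ ‖A_i‖²−L_i²)
q_1 = 0.0000+0.0000−20.0000 = -20.0000
eq1−eq2 → [-20.0000  0.0000]·P = -80.0000
eq1−eq3 → [0.0000  -16.0000]·P = -32.0000
2×2 solve → P = (4.0000, 2.0000)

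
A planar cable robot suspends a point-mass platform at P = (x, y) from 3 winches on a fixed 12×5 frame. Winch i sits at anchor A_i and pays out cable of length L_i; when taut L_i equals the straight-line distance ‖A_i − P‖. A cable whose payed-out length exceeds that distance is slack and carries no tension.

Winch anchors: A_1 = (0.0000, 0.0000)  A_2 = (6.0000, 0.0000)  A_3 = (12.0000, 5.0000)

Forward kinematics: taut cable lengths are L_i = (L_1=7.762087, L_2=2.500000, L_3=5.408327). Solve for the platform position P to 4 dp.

(7.5000, 2.0000)

each cable: (A_i−P)·(A_i−P) = L_i²; let c_i = ‖A_i‖²−L_i²
c_1 = 0.0000+0.0000−60.2500 = -60.2500
row 1: -12.0000x + 0.0000y = -90.0000  (c_2=29.7500)
row 2: -24.0000x − 10.0000y = -200.0000  (c_3=139.7500)
Cramer on rows 1–2 → x = 7.5000, y = 2.0000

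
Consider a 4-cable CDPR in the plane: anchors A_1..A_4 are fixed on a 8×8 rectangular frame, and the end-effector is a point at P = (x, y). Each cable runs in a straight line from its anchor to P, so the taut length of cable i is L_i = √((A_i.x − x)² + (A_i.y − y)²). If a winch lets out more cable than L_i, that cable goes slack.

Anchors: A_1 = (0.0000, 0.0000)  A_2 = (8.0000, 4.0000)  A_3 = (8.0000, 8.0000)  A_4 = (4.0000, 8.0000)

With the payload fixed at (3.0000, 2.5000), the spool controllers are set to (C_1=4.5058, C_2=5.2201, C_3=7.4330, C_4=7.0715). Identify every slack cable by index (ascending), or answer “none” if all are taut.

1, 4

i=1: geometric 3.9051 vs commanded 4.5058 ⇒ slack
i=2: geometric 5.2202 vs commanded 5.2201 ⇒ taut
i=3: geometric 7.4330 vs commanded 7.4330 ⇒ taut
i=4: geometric 5.5902 vs commanded 7.0715 ⇒ slack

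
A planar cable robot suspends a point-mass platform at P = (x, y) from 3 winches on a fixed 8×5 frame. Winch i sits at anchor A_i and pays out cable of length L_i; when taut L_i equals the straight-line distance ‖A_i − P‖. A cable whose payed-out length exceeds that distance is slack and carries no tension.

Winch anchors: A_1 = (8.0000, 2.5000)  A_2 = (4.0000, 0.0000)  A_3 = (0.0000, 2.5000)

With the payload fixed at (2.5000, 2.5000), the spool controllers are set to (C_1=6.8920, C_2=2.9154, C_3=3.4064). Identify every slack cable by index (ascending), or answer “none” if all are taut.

1, 3

i=1: geometric 5.5000 vs commanded 6.8920 ⇒ slack
i=2: geometric 2.9155 vs commanded 2.9154 ⇒ taut
i=3: geometric 2.5000 vs commanded 3.4064 ⇒ slack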